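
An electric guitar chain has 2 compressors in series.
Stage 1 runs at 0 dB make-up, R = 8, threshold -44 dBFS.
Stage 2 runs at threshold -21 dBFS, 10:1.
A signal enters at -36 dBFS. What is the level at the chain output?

-43 dBFS

Stage 1: -36 dBFS is 8 dB over -44 dBFS; at 8:1 that becomes 1 dB over, giving -43 dBFS.
Stage 2: -43 dBFS is at or below the -21 dBFS threshold — no compression; output -43 dBFS.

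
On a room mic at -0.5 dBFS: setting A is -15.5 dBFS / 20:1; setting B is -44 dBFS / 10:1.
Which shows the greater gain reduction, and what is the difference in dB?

B, by 24.9 dB

A: GR = 15 − 15/20 = 14.25 dB.
B: GR = 43.5 − 43.5/10 = 39.15 dB.
B applies 24.9 dB more gain reduction.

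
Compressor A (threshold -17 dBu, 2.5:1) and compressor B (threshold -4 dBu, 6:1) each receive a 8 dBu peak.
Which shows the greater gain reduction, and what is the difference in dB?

A: GR = 25 − 25/2.5 = 15 dB.
B: GR = 12 − 12/6 = 10 dB.
Difference: 5 dB in favour of A.

A, by 5 dB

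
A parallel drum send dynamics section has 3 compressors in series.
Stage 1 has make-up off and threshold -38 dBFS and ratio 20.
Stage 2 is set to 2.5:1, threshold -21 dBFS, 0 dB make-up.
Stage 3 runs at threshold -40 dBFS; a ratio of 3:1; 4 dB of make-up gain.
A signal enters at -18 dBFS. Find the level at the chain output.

-35 dBFS

Stage 1: 20 dB above -38 dBFS, reduced 20:1 to 1 dB above → -37 dBFS.
Stage 2: -37 dBFS ≤ -21 dBFS, so stage 2 doesn't engage; output -37 dBFS.
Stage 3: 3 dB above -40 dBFS, reduced 3:1 to 1 dB above → -39 dBFS; +4 dB make-up → -35 dBFS.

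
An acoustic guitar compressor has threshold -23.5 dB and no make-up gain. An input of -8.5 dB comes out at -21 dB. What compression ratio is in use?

6:1

Input overshoot = -8.5 − (-23.5) = 15 dB; output overshoot = -21 − (-23.5) = 2.5 dB.
Ratio = 15 / 2.5 = 6.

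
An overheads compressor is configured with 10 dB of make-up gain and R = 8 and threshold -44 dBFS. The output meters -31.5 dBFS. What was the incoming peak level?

Stripping the +10 dB make-up gives -41.5 dBFS at the gain stage.
That's 2.5 dB above the -44 dBFS threshold.
Undo the ratio: input overshoot = 2.5 × 8 = 20 dB, giving input = -24 dBFS.

-24 dBFS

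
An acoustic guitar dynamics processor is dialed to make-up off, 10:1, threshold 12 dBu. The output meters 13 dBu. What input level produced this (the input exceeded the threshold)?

22 dBu

The compressed level sits 13 − 12 = 1 dB over threshold.
Undo the ratio: input overshoot = 1 × 10 = 10 dB, giving input = 22 dBu.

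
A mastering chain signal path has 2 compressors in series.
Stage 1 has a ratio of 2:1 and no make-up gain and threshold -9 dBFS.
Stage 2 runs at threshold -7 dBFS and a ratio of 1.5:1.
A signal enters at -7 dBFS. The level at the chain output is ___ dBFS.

-8 dBFS

Stage 1: overshoot 2 dB → 2/2 = 1 dB → -8 dBFS.
Stage 2: -8 dBFS is at or below the -7 dBFS threshold — no compression; output -8 dBFS.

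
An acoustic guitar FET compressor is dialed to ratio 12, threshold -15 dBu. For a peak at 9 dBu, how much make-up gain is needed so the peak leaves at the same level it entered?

22 dB

The peak compresses to -15 + 24/12 = -13 dBu.
To reach 9 dBu requires 9 − (-13) = 22 dB of make-up.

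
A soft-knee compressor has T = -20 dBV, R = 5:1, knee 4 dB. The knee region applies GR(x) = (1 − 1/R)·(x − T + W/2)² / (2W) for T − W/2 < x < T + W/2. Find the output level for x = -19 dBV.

-19.9 dBV

x − T + W/2 = -19 − (-20) + 2 = 3.
GR = (1 − 1/5) × 3² / 8 = 0.8 × 9 / 8 = 0.9 dB.
Output = -19 − 0.9 = -19.9 dBV.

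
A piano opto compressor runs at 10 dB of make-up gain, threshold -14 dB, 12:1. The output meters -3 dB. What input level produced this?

Before make-up, the level was -3 − 10 = -13 dB.
That's 1 dB above the -14 dB threshold.
Undo the ratio: input overshoot = 1 × 12 = 12 dB, giving input = -2 dB.

-2 dB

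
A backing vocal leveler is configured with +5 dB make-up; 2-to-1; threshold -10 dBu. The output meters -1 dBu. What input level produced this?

-2 dBu

Stripping the +5 dB make-up gives -6 dBu at the gain stage.
That's 4 dB above the -10 dBu threshold.
Input overshoot = R × output overshoot = 8 dB → input = -10 + 8 = -2 dBu.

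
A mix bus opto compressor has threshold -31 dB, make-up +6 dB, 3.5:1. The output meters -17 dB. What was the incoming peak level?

-3 dB

Stripping the +6 dB make-up gives -23 dB at the gain stage.
Post-compression overshoot = -23 − (-31) = 8 dB.
Undo the ratio: input overshoot = 8 × 3.5 = 28 dB, giving input = -3 dB.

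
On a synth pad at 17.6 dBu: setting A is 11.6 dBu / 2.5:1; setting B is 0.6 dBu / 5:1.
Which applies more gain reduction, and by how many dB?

A: overshoot 6 dB → output overshoot 2.4 dB → GR 3.6 dB.
B: overshoot 17 dB → output overshoot 3.4 dB → GR 13.6 dB.
B reduces 10 dB more.

B, by 10 dB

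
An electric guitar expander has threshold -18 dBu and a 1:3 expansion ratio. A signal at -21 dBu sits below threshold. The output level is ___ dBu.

The input is 3 dB below the -18 dBu threshold.
A 1:3 expander multiplies undershoot by 3: 3 × 3 = 9 dB below threshold.
Output = -18 − 9 = -27 dBu.

-27 dBu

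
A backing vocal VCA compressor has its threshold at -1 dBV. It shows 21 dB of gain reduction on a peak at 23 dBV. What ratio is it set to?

Input overshoot = 23 − (-1) = 24 dB.
Output overshoot = 24 − 21 = 3 dB.
Ratio = input overshoot / output overshoot = 24 / 3 = 8.

8:1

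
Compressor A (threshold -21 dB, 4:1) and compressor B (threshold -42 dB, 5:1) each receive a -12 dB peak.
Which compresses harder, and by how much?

A: GR = 9 − 9/4 = 6.75 dB.
B: GR = 30 − 30/5 = 24 dB.
B reduces 17.25 dB more.

B, by 17.25 dB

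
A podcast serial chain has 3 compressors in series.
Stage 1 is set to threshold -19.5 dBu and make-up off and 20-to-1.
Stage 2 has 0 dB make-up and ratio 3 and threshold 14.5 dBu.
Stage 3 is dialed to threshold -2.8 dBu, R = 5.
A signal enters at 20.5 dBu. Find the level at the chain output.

Stage 1: overshoot 40 dB → 40/20 = 2 dB → -17.5 dBu.
Stage 2: -17.5 dBu ≤ 14.5 dBu, so stage 2 doesn't engage; output -17.5 dBu.
Stage 3: -17.5 dBu is at or below the -2.8 dBu threshold — no compression; output -17.5 dBu.

-17.5 dBu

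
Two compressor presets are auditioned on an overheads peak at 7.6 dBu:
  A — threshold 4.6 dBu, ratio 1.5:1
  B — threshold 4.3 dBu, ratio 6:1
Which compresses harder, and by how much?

B, by 1.75 dB

A: GR = 3 − 3/1.5 = 1 dB.
B: GR = 3.3 − 3.3/6 = 2.75 dB.
Difference: 1.75 dB in favour of B.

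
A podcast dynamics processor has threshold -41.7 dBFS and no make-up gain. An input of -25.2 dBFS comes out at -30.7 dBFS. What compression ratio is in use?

1.5:1

Input overshoot = -25.2 − (-41.7) = 16.5 dB; output overshoot = -30.7 − (-41.7) = 11 dB.
Ratio = 16.5 / 11 = 1.5.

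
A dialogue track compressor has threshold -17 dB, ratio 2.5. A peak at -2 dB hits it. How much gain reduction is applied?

9 dB

-2 dB exceeds the threshold by 15 dB.
At 2.5:1, output sits 15/2.5 = 6 dB above threshold.
So the signal is attenuated by 15 − 6 = 9 dB.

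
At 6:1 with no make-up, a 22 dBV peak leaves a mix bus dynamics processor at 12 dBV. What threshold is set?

Let T be the threshold. Output overshoot = (input overshoot)/R, so 12 − T = (22 − T)/6.
6·(12 − T) = 22 − T → 5·T = 72 − 22 = 50.
T = 50/5 = 10 dBV.

10 dBV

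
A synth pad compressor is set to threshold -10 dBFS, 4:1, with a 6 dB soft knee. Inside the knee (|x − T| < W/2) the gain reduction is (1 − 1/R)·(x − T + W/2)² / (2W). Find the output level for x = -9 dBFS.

-10 dBFS

x − T + W/2 = -9 − (-10) + 3 = 4.
GR = (1 − 1/4) × 4² / 12 = 0.75 × 16 / 12 = 1 dB.
Output = -9 − 1 = -10 dBFS.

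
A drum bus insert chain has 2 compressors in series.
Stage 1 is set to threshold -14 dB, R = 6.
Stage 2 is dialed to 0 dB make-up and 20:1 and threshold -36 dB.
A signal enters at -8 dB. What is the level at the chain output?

-34.85 dB

Stage 1: -8 dB is 6 dB over -14 dB; at 6:1 that becomes 1 dB over, giving -13 dB.
Stage 2: -13 dB is 23 dB over -36 dB; at 20:1 that becomes 1.15 dB over, giving -34.85 dB.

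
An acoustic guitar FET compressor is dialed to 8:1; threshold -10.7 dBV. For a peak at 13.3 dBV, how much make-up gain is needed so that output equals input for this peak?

The peak compresses to -10.7 + 24/8 = -7.7 dBV.
To reach 13.3 dBV requires 13.3 − (-7.7) = 21 dB of make-up.

21 dB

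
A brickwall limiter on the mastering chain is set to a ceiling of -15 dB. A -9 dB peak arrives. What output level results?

The limiter clamps the peak to its -15 dB ceiling.

-15 dB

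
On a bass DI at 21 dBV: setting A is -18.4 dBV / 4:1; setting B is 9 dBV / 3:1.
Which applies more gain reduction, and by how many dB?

A, by 21.55 dB

A: GR = 39.4 − 39.4/4 = 29.55 dB.
B: GR = 12 − 12/3 = 8 dB.
Difference: 21.55 dB in favour of A.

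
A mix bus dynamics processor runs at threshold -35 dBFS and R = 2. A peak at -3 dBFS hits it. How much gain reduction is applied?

16 dB

The signal is 32 dB above threshold.
A 2:1 ratio leaves 16 dB of that excess.
Gain reduction = 32 − 16 = 16 dB.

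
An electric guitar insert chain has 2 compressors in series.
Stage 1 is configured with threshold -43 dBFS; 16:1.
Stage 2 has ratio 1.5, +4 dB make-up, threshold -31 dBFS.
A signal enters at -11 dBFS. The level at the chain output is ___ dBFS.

-37 dBFS

Stage 1: overshoot 32 dB → 32/16 = 2 dB → -41 dBFS.
Stage 2: below threshold (-41 ≤ -31); passes unchanged; make-up brings it to -37 dBFS.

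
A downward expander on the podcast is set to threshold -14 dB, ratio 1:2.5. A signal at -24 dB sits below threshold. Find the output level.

-39 dB

Undershoot = (-14) − (-24) = 10 dB.
At 1:2.5, that expands to 25 dB under threshold.
Output = -14 − 25 = -39 dB.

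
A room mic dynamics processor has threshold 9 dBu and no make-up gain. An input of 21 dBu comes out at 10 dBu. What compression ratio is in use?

12:1

Input overshoot = 21 − 9 = 12 dB; output overshoot = 10 − 9 = 1 dB.
Ratio = 12 / 1 = 12.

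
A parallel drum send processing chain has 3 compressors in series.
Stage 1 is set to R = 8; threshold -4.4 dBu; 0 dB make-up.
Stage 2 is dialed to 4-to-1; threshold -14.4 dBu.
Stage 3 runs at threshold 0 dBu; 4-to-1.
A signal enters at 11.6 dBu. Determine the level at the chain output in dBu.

Stage 1: overshoot 16 dB → 16/8 = 2 dB → -2.4 dBu.
Stage 2: -2.4 dBu is 12 dB over -14.4 dBu; at 4:1 that becomes 3 dB over, giving -11.4 dBu.
Stage 3: -11.4 dBu ≤ 0 dBu, so stage 3 doesn't engage; output -11.4 dBu.

-11.4 dBu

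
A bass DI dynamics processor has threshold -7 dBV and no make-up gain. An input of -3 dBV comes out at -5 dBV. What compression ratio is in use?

2:1

Input overshoot = -3 − (-7) = 4 dB; output overshoot = -5 − (-7) = 2 dB.
Ratio = 4 / 2 = 2.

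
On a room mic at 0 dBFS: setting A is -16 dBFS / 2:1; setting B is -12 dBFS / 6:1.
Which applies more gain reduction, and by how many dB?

A: 16 dB over, compressed to 8 dB over, so 8 dB of GR.
B: 12 dB over, compressed to 2 dB over, so 10 dB of GR.
B reduces 2 dB more.

B, by 2 dB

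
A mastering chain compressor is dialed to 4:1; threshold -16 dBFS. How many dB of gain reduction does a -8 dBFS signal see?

6 dB

Overshoot = -8 − (-16) = 8 dB.
A 4:1 ratio leaves 2 dB of that excess.
Gain reduction = 8 − 2 = 6 dB.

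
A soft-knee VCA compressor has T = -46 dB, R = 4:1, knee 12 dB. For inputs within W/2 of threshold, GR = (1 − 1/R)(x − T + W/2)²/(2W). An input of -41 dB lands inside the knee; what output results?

-44.78125 dB

x − T + W/2 = -41 − (-46) + 6 = 11.
GR = (1 − 1/4) × 11² / 24 = 0.75 × 121 / 24 = 3.78125 dB.
Output = -41 − 3.78125 = -44.78125 dB.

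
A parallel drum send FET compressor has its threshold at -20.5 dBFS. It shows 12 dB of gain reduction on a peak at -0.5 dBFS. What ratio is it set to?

Input overshoot = -0.5 − (-20.5) = 20 dB.
Output overshoot = 20 − 12 = 8 dB.
Ratio = input overshoot / output overshoot = 20 / 8 = 2.5.

2.5:1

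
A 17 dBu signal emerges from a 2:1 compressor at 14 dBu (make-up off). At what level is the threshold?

Let T be the threshold. Output overshoot = (input overshoot)/R, so 14 − T = (17 − T)/2.
2·(14 − T) = 17 − T → 1·T = 28 − 17 = 11.
T = 11/1 = 11 dBu.

11 dBu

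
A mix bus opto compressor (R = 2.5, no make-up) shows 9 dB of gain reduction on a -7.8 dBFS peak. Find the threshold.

Let T be the threshold. Output overshoot = (input overshoot)/R, so -16.8 − T = (-7.8 − T)/2.5.
2.5·(-16.8 − T) = -7.8 − T → 1.5·T = -42 − (-7.8) = -34.2.
T = -34.2/1.5 = -22.8 dBFS.

-22.8 dBFS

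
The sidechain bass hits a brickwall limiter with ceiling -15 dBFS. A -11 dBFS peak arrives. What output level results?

-15 dBFS

The limiter clamps the peak to its -15 dBFS ceiling.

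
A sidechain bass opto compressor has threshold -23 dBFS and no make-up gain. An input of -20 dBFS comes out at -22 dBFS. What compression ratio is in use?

3:1

Input overshoot = -20 − (-23) = 3 dB; output overshoot = -22 − (-23) = 1 dB.
Ratio = 3 / 1 = 3.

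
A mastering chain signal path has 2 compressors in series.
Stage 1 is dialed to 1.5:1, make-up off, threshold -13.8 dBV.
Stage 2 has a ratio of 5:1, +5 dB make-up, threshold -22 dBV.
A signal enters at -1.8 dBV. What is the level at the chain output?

Stage 1: overshoot 12 dB → 12/1.5 = 8 dB → -5.8 dBV.
Stage 2: 16.2 dB above -22 dBV, reduced 5:1 to 3.24 dB above → -18.76 dBV; +5 dB make-up → -13.76 dBV.

-13.76 dBV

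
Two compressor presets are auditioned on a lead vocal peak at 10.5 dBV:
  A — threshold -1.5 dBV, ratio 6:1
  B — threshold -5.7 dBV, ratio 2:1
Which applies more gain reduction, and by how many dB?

A: 12 dB over, compressed to 2 dB over, so 10 dB of GR.
B: 16.2 dB over, compressed to 8.1 dB over, so 8.1 dB of GR.
A applies 1.9 dB more gain reduction.

A, by 1.9 dB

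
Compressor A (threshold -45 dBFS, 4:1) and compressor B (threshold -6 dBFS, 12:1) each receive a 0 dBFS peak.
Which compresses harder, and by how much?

A, by 28.25 dB

A: GR = 45 − 45/4 = 33.75 dB.
B: GR = 6 − 6/12 = 5.5 dB.
A reduces 28.25 dB more.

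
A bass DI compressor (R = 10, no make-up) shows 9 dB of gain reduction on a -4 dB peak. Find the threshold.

-14 dB

Gain reduction = -4 − (-13) = 9 dB; output overshoot = GR / (R − 1) = 9 / 9 = 1 dB.
Threshold = output − output overshoot = -13 − 1 = -14 dB.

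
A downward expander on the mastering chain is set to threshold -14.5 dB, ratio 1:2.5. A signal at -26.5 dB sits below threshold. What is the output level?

-44.5 dB

Below threshold, a 1:2.5 expander applies gain = (2.5−1)×(T − x) of attenuation.
(2.5−1) × 12 = 18 dB, so output = -26.5 − 18 = -44.5 dB.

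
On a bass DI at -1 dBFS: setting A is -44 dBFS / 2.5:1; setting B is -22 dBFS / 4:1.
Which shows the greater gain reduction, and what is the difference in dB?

A, by 10.05 dB

A: 43 dB over, compressed to 17.2 dB over, so 25.8 dB of GR.
B: 21 dB over, compressed to 5.25 dB over, so 15.75 dB of GR.
A reduces 10.05 dB more.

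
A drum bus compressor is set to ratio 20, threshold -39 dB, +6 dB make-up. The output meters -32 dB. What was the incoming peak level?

Before make-up, the level was -32 − 6 = -38 dB.
The compressed level sits -38 − (-39) = 1 dB over threshold.
Before 20:1 compression the overshoot was 1 × 20 = 20 dB, so input = -39 + 20 = -19 dB.

-19 dB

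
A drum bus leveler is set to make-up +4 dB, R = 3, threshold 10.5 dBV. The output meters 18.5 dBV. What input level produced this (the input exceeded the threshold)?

22.5 dBV

Before make-up, the level was 18.5 − 4 = 14.5 dBV.
That's 4 dB above the 10.5 dBV threshold.
Input overshoot = R × output overshoot = 12 dB → input = 10.5 + 12 = 22.5 dBV.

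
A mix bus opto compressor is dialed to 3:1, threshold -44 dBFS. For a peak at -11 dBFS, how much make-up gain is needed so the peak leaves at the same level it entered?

22 dB

Without make-up, output = threshold + overshoot/3 = -44 + 11 = -33 dBFS.
Gap to target: 22 dB.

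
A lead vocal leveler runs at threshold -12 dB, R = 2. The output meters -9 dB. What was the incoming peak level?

-6 dB

Post-compression overshoot = -9 − (-12) = 3 dB.
Input overshoot = R × output overshoot = 6 dB → input = -12 + 6 = -6 dB.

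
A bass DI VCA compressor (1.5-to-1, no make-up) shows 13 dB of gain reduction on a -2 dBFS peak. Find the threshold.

Gain reduction = -2 − (-15) = 13 dB; output overshoot = GR / (R − 1) = 13 / 0.5 = 26 dB.
Threshold = output − output overshoot = -15 − 26 = -41 dBFS.

-41 dBFS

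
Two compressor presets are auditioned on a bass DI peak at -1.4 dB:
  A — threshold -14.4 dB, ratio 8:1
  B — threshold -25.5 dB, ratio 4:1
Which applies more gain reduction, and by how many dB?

A: GR = 13 − 13/8 = 11.375 dB.
B: GR = 24.1 − 24.1/4 = 18.075 dB.
Difference: 6.7 dB in favour of B.

B, by 6.7 dB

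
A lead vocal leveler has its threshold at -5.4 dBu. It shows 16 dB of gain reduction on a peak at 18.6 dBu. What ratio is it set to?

3:1

Input overshoot = 18.6 − (-5.4) = 24 dB.
Output overshoot = 24 − 16 = 8 dB.
Ratio = input overshoot / output overshoot = 24 / 8 = 3.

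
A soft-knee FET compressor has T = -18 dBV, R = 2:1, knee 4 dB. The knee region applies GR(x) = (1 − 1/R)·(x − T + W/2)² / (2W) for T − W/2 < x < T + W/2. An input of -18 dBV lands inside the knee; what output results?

-18.25 dBV

x − T + W/2 = -18 − (-18) + 2 = 2.
GR = (1 − 1/2) × 2² / 8 = 0.5 × 4 / 8 = 0.25 dB.
Output = -18 − 0.25 = -18.25 dBV.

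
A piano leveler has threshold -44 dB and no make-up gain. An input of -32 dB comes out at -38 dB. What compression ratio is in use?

Input overshoot = -32 − (-44) = 12 dB; output overshoot = -38 − (-44) = 6 dB.
Ratio = 12 / 6 = 2.

2:1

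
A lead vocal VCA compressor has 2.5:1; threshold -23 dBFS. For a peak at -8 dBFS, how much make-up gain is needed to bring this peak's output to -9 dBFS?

Without make-up, output = threshold + overshoot/2.5 = -23 + 6 = -17 dBFS.
Gap to target: 8 dB.

8 dB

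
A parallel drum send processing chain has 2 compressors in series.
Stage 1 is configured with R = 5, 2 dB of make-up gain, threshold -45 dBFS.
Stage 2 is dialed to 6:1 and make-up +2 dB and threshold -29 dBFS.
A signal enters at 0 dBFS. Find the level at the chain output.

-32 dBFS

Stage 1: 0 dBFS is 45 dB over -45 dBFS; at 5:1 that becomes 9 dB over, giving -36 dBFS; +2 dB make-up → -34 dBFS.
Stage 2: below threshold (-34 ≤ -29); passes unchanged; make-up brings it to -32 dBFS.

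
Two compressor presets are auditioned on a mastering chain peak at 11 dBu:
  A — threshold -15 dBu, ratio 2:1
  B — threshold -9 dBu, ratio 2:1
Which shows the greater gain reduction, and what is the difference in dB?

A: GR = 26 − 26/2 = 13 dB.
B: GR = 20 − 20/2 = 10 dB.
A reduces 3 dB more.

A, by 3 dB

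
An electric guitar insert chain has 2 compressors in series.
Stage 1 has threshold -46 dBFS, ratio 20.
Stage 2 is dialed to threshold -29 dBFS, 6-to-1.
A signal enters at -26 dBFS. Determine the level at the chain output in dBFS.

-45 dBFS

Stage 1: -26 dBFS is 20 dB over -46 dBFS; at 20:1 that becomes 1 dB over, giving -45 dBFS.
Stage 2: below threshold (-45 ≤ -29); passes unchanged; output -45 dBFS.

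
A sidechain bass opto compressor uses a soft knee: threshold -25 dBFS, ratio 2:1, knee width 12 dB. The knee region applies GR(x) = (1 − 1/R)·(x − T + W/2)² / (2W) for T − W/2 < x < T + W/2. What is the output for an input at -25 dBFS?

-25.75 dBFS

x − T + W/2 = -25 − (-25) + 6 = 6.
GR = (1 − 1/2) × 6² / 24 = 0.5 × 36 / 24 = 0.75 dB.
Output = -25 − 0.75 = -25.75 dBFS.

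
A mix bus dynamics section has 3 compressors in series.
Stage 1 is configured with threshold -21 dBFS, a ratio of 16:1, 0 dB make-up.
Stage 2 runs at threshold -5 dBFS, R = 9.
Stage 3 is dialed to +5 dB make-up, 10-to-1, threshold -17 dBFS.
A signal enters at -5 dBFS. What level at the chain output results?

-15 dBFS

Stage 1: 16 dB above -21 dBFS, reduced 16:1 to 1 dB above → -20 dBFS.
Stage 2: -20 dBFS is at or below the -5 dBFS threshold — no compression; output -20 dBFS.
Stage 3: -20 dBFS is at or below the -17 dBFS threshold — no compression; make-up brings it to -15 dBFS.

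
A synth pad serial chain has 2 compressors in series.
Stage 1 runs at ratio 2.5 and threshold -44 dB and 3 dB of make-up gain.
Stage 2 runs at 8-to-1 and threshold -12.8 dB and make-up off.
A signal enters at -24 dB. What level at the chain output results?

-33 dB

Stage 1: overshoot 20 dB → 20/2.5 = 8 dB → -36 dB; +3 dB make-up → -33 dB.
Stage 2: -33 dB is at or below the -12.8 dB threshold — no compression; output -33 dB.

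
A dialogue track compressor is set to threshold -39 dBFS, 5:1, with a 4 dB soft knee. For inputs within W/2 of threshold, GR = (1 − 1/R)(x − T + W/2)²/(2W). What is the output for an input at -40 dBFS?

-40.1 dBFS

x − T + W/2 = -40 − (-39) + 2 = 1.
GR = (1 − 1/5) × 1² / 8 = 0.8 × 1 / 8 = 0.1 dB.
Output = -40 − 0.1 = -40.1 dBFS.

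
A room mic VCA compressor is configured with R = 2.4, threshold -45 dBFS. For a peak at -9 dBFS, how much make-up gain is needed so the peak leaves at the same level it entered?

Overshoot 36 dB → 36/2.4 = 15 dB after compression, so the compressed level is -45 + 15 = -30 dBFS.
Make-up = target − compressed = -9 − (-30) = 21 dB.

21 dB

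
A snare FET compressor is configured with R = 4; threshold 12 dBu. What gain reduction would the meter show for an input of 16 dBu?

3 dB

16 dBu exceeds the threshold by 4 dB.
After 4:1 compression the overshoot becomes 4/4 = 1 dB.
So the signal is attenuated by 4 − 1 = 3 dB.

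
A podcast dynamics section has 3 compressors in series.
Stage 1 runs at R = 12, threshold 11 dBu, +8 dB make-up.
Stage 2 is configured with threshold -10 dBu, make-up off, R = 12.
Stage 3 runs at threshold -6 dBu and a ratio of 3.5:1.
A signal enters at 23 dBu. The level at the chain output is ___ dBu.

-7.5 dBu

Stage 1: 23 dBu is 12 dB over 11 dBu; at 12:1 that becomes 1 dB over, giving 12 dBu; +8 dB make-up → 20 dBu.
Stage 2: overshoot 30 dB → 30/12 = 2.5 dB → -7.5 dBu.
Stage 3: below threshold (-7.5 ≤ -6); passes unchanged; output -7.5 dBu.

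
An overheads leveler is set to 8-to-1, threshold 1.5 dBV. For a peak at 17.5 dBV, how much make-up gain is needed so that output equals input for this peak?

14 dB

Overshoot 16 dB → 16/8 = 2 dB after compression, so the compressed level is 1.5 + 2 = 3.5 dBV.
Make-up = target − compressed = 17.5 − 3.5 = 14 dB.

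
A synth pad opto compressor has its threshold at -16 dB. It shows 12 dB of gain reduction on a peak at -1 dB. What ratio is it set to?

Input overshoot = -1 − (-16) = 15 dB.
Output overshoot = 15 − 12 = 3 dB.
Ratio = input overshoot / output overshoot = 15 / 3 = 5.

5:1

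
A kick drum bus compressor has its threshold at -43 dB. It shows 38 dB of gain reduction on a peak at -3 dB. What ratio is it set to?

20:1

Input overshoot = -3 − (-43) = 40 dB.
Output overshoot = 40 − 38 = 2 dB.
Ratio = input overshoot / output overshoot = 40 / 2 = 20.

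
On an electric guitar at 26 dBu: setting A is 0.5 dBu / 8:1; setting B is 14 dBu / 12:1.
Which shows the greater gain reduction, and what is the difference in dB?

A, by 11.3125 dB

A: 25.5 dB over, compressed to 3.1875 dB over, so 22.3125 dB of GR.
B: 12 dB over, compressed to 1 dB over, so 11 dB of GR.
A applies 11.3125 dB more gain reduction.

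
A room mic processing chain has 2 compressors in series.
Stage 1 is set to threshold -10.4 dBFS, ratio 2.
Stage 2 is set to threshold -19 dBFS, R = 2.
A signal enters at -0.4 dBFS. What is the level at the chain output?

Stage 1: overshoot 10 dB → 10/2 = 5 dB → -5.4 dBFS.
Stage 2: 13.6 dB above -19 dBFS, reduced 2:1 to 6.8 dB above → -12.2 dBFS.

-12.2 dBFS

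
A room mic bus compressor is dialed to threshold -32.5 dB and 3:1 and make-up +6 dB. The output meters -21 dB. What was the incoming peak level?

-16 dB

Before make-up, the level was -21 − 6 = -27 dB.
The compressed level sits -27 − (-32.5) = 5.5 dB over threshold.
Before 3:1 compression the overshoot was 5.5 × 3 = 16.5 dB, so input = -32.5 + 16.5 = -16 dB.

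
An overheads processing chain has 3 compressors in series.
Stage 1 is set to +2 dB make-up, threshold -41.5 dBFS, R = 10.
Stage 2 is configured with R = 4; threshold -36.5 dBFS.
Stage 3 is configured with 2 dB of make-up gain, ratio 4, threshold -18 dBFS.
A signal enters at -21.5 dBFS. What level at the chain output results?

Stage 1: -21.5 dBFS is 20 dB over -41.5 dBFS; at 10:1 that becomes 2 dB over, giving -39.5 dBFS; +2 dB make-up → -37.5 dBFS.
Stage 2: below threshold (-37.5 ≤ -36.5); passes unchanged; output -37.5 dBFS.
Stage 3: -37.5 dBFS ≤ -18 dBFS, so stage 3 doesn't engage; make-up brings it to -35.5 dBFS.

-35.5 dBFS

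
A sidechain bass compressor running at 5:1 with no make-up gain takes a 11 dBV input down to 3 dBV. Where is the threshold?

1 dBV

Input is 10 dB above T (since output overshoot × R = input overshoot: (3 − T)·5 = 11 − T gives T = 1 dBV).
Check: 1 + (11 − 1)/5 = 1 + 2 = 3 dBV. ✓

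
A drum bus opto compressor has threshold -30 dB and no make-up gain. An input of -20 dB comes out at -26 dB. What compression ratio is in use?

2.5:1

Input overshoot = -20 − (-30) = 10 dB; output overshoot = -26 − (-30) = 4 dB.
Ratio = 10 / 4 = 2.5.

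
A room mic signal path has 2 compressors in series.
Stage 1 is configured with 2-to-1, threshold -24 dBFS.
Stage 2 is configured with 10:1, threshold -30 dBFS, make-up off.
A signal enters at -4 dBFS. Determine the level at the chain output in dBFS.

-28.4 dBFS

Stage 1: 20 dB above -24 dBFS, reduced 2:1 to 10 dB above → -14 dBFS.
Stage 2: -14 dBFS is 16 dB over -30 dBFS; at 10:1 that becomes 1.6 dB over, giving -28.4 dBFS.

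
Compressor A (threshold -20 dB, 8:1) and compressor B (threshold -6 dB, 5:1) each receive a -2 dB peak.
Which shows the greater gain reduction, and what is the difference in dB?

A, by 12.55 dB

A: 18 dB over, compressed to 2.25 dB over, so 15.75 dB of GR.
B: 4 dB over, compressed to 0.8 dB over, so 3.2 dB of GR.
Difference: 12.55 dB in favour of A.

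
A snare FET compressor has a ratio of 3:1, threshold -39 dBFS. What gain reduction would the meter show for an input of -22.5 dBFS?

11 dB

-22.5 dBFS exceeds the threshold by 16.5 dB.
A 3:1 ratio leaves 5.5 dB of that excess.
So the signal is attenuated by 16.5 − 5.5 = 11 dB.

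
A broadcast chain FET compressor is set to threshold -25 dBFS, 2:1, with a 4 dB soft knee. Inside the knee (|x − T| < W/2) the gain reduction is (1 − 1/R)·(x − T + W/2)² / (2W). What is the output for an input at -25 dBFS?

-25.25 dBFS

x − T + W/2 = -25 − (-25) + 2 = 2.
GR = (1 − 1/2) × 2² / 8 = 0.5 × 4 / 8 = 0.25 dB.
Output = -25 − 0.25 = -25.25 dBFS.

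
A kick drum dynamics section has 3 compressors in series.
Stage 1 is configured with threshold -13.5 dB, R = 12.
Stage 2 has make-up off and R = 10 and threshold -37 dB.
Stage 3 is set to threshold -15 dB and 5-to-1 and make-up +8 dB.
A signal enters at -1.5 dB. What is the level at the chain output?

Stage 1: overshoot 12 dB → 12/12 = 1 dB → -12.5 dB.
Stage 2: -12.5 dB is 24.5 dB over -37 dB; at 10:1 that becomes 2.45 dB over, giving -34.55 dB.
Stage 3: below threshold (-34.55 ≤ -15); passes unchanged; make-up brings it to -26.55 dB.

-26.55 dB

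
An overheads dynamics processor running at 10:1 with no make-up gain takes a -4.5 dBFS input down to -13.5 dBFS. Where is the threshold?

-14.5 dBFS

Let T be the threshold. Output overshoot = (input overshoot)/R, so -13.5 − T = (-4.5 − T)/10.
10·(-13.5 − T) = -4.5 − T → 9·T = -135 − (-4.5) = -130.5.
T = -130.5/9 = -14.5 dBFS.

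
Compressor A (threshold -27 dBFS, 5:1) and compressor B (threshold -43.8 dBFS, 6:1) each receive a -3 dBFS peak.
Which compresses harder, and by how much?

B, by 14.8 dB

A: overshoot 24 dB → output overshoot 4.8 dB → GR 19.2 dB.
B: overshoot 40.8 dB → output overshoot 6.8 dB → GR 34 dB.
Difference: 14.8 dB in favour of B.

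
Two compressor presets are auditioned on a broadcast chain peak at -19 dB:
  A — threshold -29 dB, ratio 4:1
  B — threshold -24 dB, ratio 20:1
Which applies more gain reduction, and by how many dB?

A, by 2.75 dB

A: GR = 10 − 10/4 = 7.5 dB.
B: GR = 5 − 5/20 = 4.75 dB.
A applies 2.75 dB more gain reduction.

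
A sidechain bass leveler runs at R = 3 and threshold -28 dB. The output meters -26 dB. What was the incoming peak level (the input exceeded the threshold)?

-22 dB

That's 2 dB above the -28 dB threshold.
Before 3:1 compression the overshoot was 2 × 3 = 6 dB, so input = -28 + 6 = -22 dB.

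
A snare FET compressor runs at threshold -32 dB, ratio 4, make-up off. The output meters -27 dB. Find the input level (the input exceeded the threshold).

-12 dB

Post-compression overshoot = -27 − (-32) = 5 dB.
Input overshoot = R × output overshoot = 20 dB → input = -32 + 20 = -12 dB.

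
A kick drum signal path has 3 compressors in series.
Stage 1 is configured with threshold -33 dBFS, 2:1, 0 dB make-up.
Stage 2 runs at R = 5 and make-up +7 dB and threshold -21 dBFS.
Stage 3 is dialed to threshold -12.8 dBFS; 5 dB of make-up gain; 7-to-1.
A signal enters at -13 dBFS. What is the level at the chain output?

-11 dBFS

Stage 1: 20 dB above -33 dBFS, reduced 2:1 to 10 dB above → -23 dBFS.
Stage 2: -23 dBFS is at or below the -21 dBFS threshold — no compression; make-up brings it to -16 dBFS.
Stage 3: below threshold (-16 ≤ -12.8); passes unchanged; make-up brings it to -11 dBFS.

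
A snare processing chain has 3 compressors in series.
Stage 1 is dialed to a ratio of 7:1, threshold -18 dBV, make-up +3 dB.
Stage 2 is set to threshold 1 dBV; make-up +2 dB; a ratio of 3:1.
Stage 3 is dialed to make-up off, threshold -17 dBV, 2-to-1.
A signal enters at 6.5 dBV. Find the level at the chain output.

-13.25 dBV

Stage 1: 24.5 dB above -18 dBV, reduced 7:1 to 3.5 dB above → -14.5 dBV; +3 dB make-up → -11.5 dBV.
Stage 2: -11.5 dBV is at or below the 1 dBV threshold — no compression; make-up brings it to -9.5 dBV.
Stage 3: -9.5 dBV is 7.5 dB over -17 dBV; at 2:1 that becomes 3.75 dB over, giving -13.25 dBV.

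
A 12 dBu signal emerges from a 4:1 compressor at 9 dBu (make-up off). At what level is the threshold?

Let T be the threshold. Output overshoot = (input overshoot)/R, so 9 − T = (12 − T)/4.
4·(9 − T) = 12 − T → 3·T = 36 − 12 = 24.
T = 24/3 = 8 dBu.

8 dBu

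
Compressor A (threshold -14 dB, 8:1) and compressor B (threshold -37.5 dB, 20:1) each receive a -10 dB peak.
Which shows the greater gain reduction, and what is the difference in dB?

B, by 22.625 dB

A: overshoot 4 dB → output overshoot 0.5 dB → GR 3.5 dB.
B: overshoot 27.5 dB → output overshoot 1.375 dB → GR 26.125 dB.
Difference: 22.625 dB in favour of B.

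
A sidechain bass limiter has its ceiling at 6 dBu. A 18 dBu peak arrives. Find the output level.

6 dBu

The limiter clamps the peak to its 6 dBu ceiling.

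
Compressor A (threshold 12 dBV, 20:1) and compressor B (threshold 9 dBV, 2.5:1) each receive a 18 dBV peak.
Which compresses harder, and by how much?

A, by 0.3 dB

A: overshoot 6 dB → output overshoot 0.3 dB → GR 5.7 dB.
B: overshoot 9 dB → output overshoot 3.6 dB → GR 5.4 dB.
A reduces 0.3 dB more.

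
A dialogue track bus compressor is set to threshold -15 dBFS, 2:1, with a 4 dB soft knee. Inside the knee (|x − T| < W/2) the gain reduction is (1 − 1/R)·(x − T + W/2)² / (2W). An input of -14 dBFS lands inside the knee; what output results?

x − T + W/2 = -14 − (-15) + 2 = 3.
GR = (1 − 1/2) × 3² / 8 = 0.5 × 9 / 8 = 0.5625 dB.
Output = -14 − 0.5625 = -14.5625 dBFS.

-14.5625 dBFS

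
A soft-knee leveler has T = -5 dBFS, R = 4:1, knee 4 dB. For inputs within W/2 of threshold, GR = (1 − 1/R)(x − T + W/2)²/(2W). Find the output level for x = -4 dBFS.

x − T + W/2 = -4 − (-5) + 2 = 3.
GR = (1 − 1/4) × 3² / 8 = 0.75 × 9 / 8 = 0.84375 dB.
Output = -4 − 0.84375 = -4.84375 dBFS.

-4.84375 dBFS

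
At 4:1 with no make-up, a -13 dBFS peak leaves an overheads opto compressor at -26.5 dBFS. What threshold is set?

-31 dBFS

Gain reduction = -13 − (-26.5) = 13.5 dB; output overshoot = GR / (R − 1) = 13.5 / 3 = 4.5 dB.
Threshold = output − output overshoot = -26.5 − 4.5 = -31 dBFS.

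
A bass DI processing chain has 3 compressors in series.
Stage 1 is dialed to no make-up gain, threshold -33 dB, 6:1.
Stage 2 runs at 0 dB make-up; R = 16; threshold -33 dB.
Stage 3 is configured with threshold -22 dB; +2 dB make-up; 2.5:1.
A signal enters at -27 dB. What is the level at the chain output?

-30.9375 dB

Stage 1: -27 dB is 6 dB over -33 dB; at 6:1 that becomes 1 dB over, giving -32 dB.
Stage 2: overshoot 1 dB → 1/16 = 0.0625 dB → -32.9375 dB.
Stage 3: -32.9375 dB is at or below the -22 dB threshold — no compression; make-up brings it to -30.9375 dB.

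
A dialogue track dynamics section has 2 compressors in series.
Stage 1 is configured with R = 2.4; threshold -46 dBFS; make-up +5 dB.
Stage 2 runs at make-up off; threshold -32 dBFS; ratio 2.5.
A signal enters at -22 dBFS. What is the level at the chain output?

-31.6 dBFS

Stage 1: -22 dBFS is 24 dB over -46 dBFS; at 2.4:1 that becomes 10 dB over, giving -36 dBFS; +5 dB make-up → -31 dBFS.
Stage 2: 1 dB above -32 dBFS, reduced 2.5:1 to 0.4 dB above → -31.6 dBFS.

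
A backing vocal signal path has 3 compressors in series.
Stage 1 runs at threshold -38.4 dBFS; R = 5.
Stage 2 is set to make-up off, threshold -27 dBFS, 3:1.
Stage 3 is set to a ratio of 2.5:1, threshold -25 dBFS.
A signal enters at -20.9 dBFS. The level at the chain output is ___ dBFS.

-34.9 dBFS

Stage 1: overshoot 17.5 dB → 17.5/5 = 3.5 dB → -34.9 dBFS.
Stage 2: -34.9 dBFS ≤ -27 dBFS, so stage 2 doesn't engage; output -34.9 dBFS.
Stage 3: -34.9 dBFS is at or below the -25 dBFS threshold — no compression; output -34.9 dBFS.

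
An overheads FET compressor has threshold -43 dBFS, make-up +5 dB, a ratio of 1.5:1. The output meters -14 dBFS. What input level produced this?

-7 dBFS

Stripping the +5 dB make-up gives -19 dBFS at the gain stage.
The compressed level sits -19 − (-43) = 24 dB over threshold.
Input overshoot = R × output overshoot = 36 dB → input = -43 + 36 = -7 dBFS.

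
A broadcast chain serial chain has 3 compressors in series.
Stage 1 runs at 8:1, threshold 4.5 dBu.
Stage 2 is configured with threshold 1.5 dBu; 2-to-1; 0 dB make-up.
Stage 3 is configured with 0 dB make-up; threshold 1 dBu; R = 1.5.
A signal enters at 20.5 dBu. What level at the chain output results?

3 dBu

Stage 1: 20.5 dBu is 16 dB over 4.5 dBu; at 8:1 that becomes 2 dB over, giving 6.5 dBu.
Stage 2: 6.5 dBu is 5 dB over 1.5 dBu; at 2:1 that becomes 2.5 dB over, giving 4 dBu.
Stage 3: 3 dB above 1 dBu, reduced 1.5:1 to 2 dB above → 3 dBu.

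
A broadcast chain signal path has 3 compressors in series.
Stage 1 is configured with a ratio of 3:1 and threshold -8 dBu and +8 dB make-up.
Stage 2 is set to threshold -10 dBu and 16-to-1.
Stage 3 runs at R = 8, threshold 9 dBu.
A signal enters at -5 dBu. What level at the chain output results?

-9.3125 dBu

Stage 1: overshoot 3 dB → 3/3 = 1 dB → -7 dBu; +8 dB make-up → 1 dBu.
Stage 2: overshoot 11 dB → 11/16 = 0.6875 dB → -9.3125 dBu.
Stage 3: -9.3125 dBu is at or below the 9 dBu threshold — no compression; output -9.3125 dBu.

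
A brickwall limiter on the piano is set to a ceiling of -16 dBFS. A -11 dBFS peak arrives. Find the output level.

A brickwall limiter is an ∞:1 compressor: any input above the ceiling is clamped to -16 dBFS.

-16 dBFS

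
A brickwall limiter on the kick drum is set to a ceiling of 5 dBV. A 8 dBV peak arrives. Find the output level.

At ∞:1, everything above 5 dBV is held at the ceiling.

5 dBV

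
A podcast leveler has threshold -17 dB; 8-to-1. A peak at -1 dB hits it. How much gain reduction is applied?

Overshoot = -1 − (-17) = 16 dB.
A 8:1 ratio leaves 2 dB of that excess.
GR = overshoot in − overshoot out = 16 − 2 = 14 dB.

14 dB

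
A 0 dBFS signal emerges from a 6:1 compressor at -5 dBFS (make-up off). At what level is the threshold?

Gain reduction = 0 − (-5) = 5 dB; output overshoot = GR / (R − 1) = 5 / 5 = 1 dB.
Threshold = output − output overshoot = -5 − 1 = -6 dBFS.

-6 dBFS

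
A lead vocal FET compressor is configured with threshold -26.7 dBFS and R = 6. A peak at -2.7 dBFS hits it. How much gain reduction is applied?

20 dB

-2.7 dBFS exceeds the threshold by 24 dB.
A 6:1 ratio leaves 4 dB of that excess.
GR = overshoot in − overshoot out = 24 − 4 = 20 dB.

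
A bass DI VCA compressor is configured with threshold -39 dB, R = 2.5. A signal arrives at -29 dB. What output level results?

Overshoot: -29 − (-39) = 10 dB.
The 10 dB excess becomes 4 dB after 2.5:1 reduction.
That puts the output at -35 dB.

-35 dB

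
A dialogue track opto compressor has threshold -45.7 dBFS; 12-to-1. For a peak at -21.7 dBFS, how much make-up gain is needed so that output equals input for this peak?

22 dB

Overshoot 24 dB → 24/12 = 2 dB after compression, so the compressed level is -45.7 + 2 = -43.7 dBFS.
Make-up = target − compressed = -21.7 − (-43.7) = 22 dB.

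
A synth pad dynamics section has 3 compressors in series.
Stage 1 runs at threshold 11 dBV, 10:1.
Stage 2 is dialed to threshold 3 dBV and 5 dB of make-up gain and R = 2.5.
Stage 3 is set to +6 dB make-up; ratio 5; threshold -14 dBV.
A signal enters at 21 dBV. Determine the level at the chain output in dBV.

Stage 1: 21 dBV is 10 dB over 11 dBV; at 10:1 that becomes 1 dB over, giving 12 dBV.
Stage 2: overshoot 9 dB → 9/2.5 = 3.6 dB → 6.6 dBV; +5 dB make-up → 11.6 dBV.
Stage 3: 11.6 dBV is 25.6 dB over -14 dBV; at 5:1 that becomes 5.12 dB over, giving -8.88 dBV; +6 dB make-up → -2.88 dBV.

-2.88 dBV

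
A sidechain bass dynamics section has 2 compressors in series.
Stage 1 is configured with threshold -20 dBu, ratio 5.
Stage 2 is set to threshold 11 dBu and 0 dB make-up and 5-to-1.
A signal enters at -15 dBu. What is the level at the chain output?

-19 dBu

Stage 1: 5 dB above -20 dBu, reduced 5:1 to 1 dB above → -19 dBu.
Stage 2: -19 dBu is at or below the 11 dBu threshold — no compression; output -19 dBu.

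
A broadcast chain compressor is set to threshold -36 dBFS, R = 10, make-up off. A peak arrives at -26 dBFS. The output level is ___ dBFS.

-35 dBFS

-26 dBFS sits 10 dB over threshold.
10:1 compression reduces that to 10/10 = 1 dB over.
So the level is -36 + 1 = -35 dBFS.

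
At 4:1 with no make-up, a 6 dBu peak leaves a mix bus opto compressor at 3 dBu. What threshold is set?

2 dBu

Input is 4 dB above T (since output overshoot × R = input overshoot: (3 − T)·4 = 6 − T gives T = 2 dBu).
Check: 2 + (6 − 2)/4 = 2 + 1 = 3 dBu. ✓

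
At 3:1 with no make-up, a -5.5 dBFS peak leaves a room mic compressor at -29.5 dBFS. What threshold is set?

-41.5 dBFS

Gain reduction = -5.5 − (-29.5) = 24 dB; output overshoot = GR / (R − 1) = 24 / 2 = 12 dB.
Threshold = output − output overshoot = -29.5 − 12 = -41.5 dBFS.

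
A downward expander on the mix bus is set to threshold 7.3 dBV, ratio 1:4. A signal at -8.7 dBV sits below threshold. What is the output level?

-56.7 dBV

The input is 16 dB below the 7.3 dBV threshold.
A 1:4 expander multiplies undershoot by 4: 16 × 4 = 64 dB below threshold.
Output = 7.3 − 64 = -56.7 dBV.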